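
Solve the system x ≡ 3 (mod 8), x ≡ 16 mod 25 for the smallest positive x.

Since 25·1 ≡ 1 (mod 8), take x = 16 + 25·((3−16)·1 mod 8) = 16 + 25·3 = 91.
Check: 91 mod 8 = 3, 91 mod 25 = 16.

91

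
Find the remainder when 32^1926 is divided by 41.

40

Square-and-reduce mod 41: 32^1≡32, 32^2≡40, 32^4≡1, 32^8≡1, 32^16≡1, 32^32≡1, 32^64≡1, 32^128≡1, 32^256≡1, 32^512≡1, 32^1024≡1.
1926 = 2 + 4 + 128 + 256 + 512 + 1024, so 32^1926 ≡ 40·1·1·1·1·1 ≡ 40 (mod 41).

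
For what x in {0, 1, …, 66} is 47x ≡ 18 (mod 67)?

46

47⁻¹ ≡ 10 (mod 67) because 47·10 = 470 = 7·67 + 1.
So x ≡ 10·18 = 180 ≡ 46 (mod 67).
Check: 47·46 = 2162 = 32·67 + 18.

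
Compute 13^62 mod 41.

36

Successive squares of 13 mod 41: 13^1≡13, 13^2≡5, 13^4≡25, 13^8≡10, 13^16≡18, 13^32≡37.
Since 62 = 2 + 4 + 8 + 16 + 32 in binary, 13^62 ≡ 5·25·10·18·37 ≡ 36 (mod 41).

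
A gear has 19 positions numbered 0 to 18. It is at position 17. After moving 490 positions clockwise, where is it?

Dividing 490 by 19 gives quotient 25 and remainder 15.
(17 + 15) mod 19 = 13.

13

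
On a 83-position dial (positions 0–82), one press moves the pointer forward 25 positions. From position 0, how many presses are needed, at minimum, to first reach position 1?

10

25·10 = 250 = 3·83 + 1, so 25⁻¹ ≡ 10 (mod 83).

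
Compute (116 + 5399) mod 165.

70

5399 − 32·165 = 119, so 5399 ≡ 119 (mod 165).
(116 + 119) mod 165 = 70.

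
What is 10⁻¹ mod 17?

12

17 = 1·10 + 7
10 = 1·7 + 3
7 = 2·3 + 1
3 = 3·1 + 0
Back-substituting gives 10·12 ≡ 1 (mod 17).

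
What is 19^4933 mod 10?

9

Last digits of 9^n: 9, 1 (period 2).
4933 mod 2 = 1, so the last digit matches 9^1 = 9.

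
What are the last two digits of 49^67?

49

By repeated squaring mod 100: 49^1≡49, 49^2≡1, 49^4≡1, 49^8≡1, 49^16≡1, 49^32≡1, 49^64≡1.
Since 67 = 1 + 2 + 64 in binary, 49^67 ≡ 49·1·1 ≡ 49 (mod 100).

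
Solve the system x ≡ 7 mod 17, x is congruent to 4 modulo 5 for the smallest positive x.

x ≡ 4 (mod 5) gives x ∈ {4, 9, 14, 19, 24}.
The first of these with x mod 17 = 7 is 24.

24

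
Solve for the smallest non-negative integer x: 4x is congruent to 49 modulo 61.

4⁻¹ ≡ 46 (mod 61) because 4·46 = 184 = 3·61 + 1.
So x ≡ 46·49 = 2254 ≡ 58 (mod 61).

58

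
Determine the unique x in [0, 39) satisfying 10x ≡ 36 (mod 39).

The inverse of 10 mod 39 is 4 (since 10·4 = 40 ≡ 1).
Multiplying both sides by 4: x ≡ 4·36 = 144 ≡ 27 (mod 39).

27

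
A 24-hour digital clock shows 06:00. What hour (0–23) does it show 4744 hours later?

Dividing 4744 by 24 gives quotient 197 and remainder 16.
(6 + 16) mod 24 = 22.

22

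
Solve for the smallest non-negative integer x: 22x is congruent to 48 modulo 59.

22⁻¹ ≡ 51 (mod 59) because 22·51 = 1122 = 19·59 + 1.
Multiplying both sides by 51: x ≡ 51·48 = 2448 ≡ 29 (mod 59).

29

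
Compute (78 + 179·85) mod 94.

65

179·85 = 15215.
15215 = 161·94 + 81, so 15215 mod 94 = 81.
(78 + 81) mod 94 = 65.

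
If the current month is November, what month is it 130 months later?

September

130 = 10·12 + 10, so 130 mod 12 = 10.
November + 10 months → September.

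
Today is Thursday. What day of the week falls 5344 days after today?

Sunday

5344 mod 7 = 3 (since 763·7 = 5341).
Thursday + 3 days → Sunday.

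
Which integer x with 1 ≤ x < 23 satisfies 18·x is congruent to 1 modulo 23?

9

18·9 = 162 = 7·23 + 1, so 18⁻¹ ≡ 9 (mod 23).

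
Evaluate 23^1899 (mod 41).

25

Square-and-reduce mod 41: 23^1≡23, 23^2≡37, 23^4≡16, 23^8≡10, 23^16≡18, 23^32≡37, 23^64≡16, 23^128≡10, 23^256≡18, 23^512≡37, 23^1024≡16.
Since 1899 = 1 + 2 + 8 + 32 + 64 + 256 + 512 + 1024 in binary, 23^1899 ≡ 23·37·10·37·16·18·37·16 ≡ 25 (mod 41).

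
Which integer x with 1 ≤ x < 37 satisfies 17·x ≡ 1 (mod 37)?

24

37 = 2·17 + 3
17 = 5·3 + 2
3 = 1·2 + 1
2 = 2·1 + 0
Back-substituting gives 17·24 ≡ 1 (mod 37).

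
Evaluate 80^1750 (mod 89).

50

By repeated squaring mod 89: 80^1≡80, 80^2≡81, 80^4≡64, 80^8≡2, 80^16≡4, 80^32≡16, 80^64≡78, 80^128≡32, 80^256≡45, 80^512≡67, 80^1024≡39.
Since 1750 = 2 + 4 + 16 + 64 + 128 + 512 + 1024 in binary, 80^1750 ≡ 81·64·4·78·32·67·39 ≡ 50 (mod 89).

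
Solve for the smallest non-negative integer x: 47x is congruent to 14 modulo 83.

47⁻¹ ≡ 53 (mod 83) because 47·53 = 2491 = 30·83 + 1.
Multiplying both sides by 53: x ≡ 53·14 = 742 ≡ 78 (mod 83).
Check: 47·78 = 3666 = 44·83 + 14.

78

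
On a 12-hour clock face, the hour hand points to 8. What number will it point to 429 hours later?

5

429 mod 12 = 9 (since 35·12 = 420).
8 + 9 → 5 on a 12-hour dial.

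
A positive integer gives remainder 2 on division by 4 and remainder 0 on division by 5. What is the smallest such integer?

Since 5·1 ≡ 1 (mod 4), take x = 0 + 5·((2−0)·1 mod 4) = 0 + 5·2 = 10.
Check: 10 mod 4 = 2, 10 mod 5 = 0.

10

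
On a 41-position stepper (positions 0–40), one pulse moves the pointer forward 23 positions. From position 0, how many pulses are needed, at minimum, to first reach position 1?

25

41 = 1·23 + 18
23 = 1·18 + 5
18 = 3·5 + 3
5 = 1·3 + 2
3 = 1·2 + 1
2 = 2·1 + 0
Back-substituting gives 23·25 ≡ 1 (mod 41).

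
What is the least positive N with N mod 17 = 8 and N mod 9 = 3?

93

x ≡ 3 (mod 9) gives x ∈ {3, 12, 21, 30, 39, 48, 57, 66, …}.
The first of these with x mod 17 = 8 is 93.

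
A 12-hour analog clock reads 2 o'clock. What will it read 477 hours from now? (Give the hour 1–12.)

477 mod 12 = 9 (since 39·12 = 468).
2 + 9 → 11 on a 12-hour dial.

11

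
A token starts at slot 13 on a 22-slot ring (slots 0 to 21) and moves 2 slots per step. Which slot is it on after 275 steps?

13

275·2 = 550.
550 = 25·22 + 0, so 550 mod 22 = 0.
(13 + 0) mod 22 = 13.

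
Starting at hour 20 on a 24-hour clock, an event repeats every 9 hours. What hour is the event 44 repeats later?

44·9 = 396.
396 mod 24 = 12 (since 16·24 = 384).
(20 + 12) mod 24 = 8.

8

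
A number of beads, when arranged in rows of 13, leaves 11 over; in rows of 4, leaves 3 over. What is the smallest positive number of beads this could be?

x ≡ 3 (mod 4) gives x ∈ {3, 7, 11}.
The first of these with x mod 13 = 11 is 11.

11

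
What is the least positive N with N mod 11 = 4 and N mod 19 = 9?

x ≡ 4 (mod 11) gives x ∈ {4, 15, 26, 37, 48, 59, 70, 81, …}.
The first of these with x mod 19 = 9 is 180.

180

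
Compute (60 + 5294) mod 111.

5294 = 47·111 + 77, so 5294 mod 111 = 77.
(60 + 77) mod 111 = 26.

26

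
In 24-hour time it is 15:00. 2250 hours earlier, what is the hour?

21

2250 = 93·24 + 18, so 2250 mod 24 = 18.
(15 − 18) mod 24 = 21.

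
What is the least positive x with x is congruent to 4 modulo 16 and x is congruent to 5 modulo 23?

212

x ≡ 4 (mod 16) gives x ∈ {4, 20, 36, 52, 68, 84, 100, 116, …}.
The first of these with x mod 23 = 5 is 212.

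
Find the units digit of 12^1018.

Last digits of 2^n: 2, 4, 8, 6 (period 4).
1018 leaves remainder 2 on division by 4, so 12^1018 ends in 4.

4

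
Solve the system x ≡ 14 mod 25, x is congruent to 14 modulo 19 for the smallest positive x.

14

x ≡ 14 (mod 19) gives x ∈ {14}.
The first of these with x mod 25 = 14 is 14.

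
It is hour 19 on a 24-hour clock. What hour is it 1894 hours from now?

17

1894 mod 24 = 22 (since 78·24 = 1872).
(19 + 22) mod 24 = 17.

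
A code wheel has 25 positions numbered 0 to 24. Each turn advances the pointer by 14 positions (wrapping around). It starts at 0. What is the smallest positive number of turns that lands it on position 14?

1

The inverse of 14 mod 25 is 9 (since 14·9 = 126 ≡ 1).
Multiplying both sides by 9: x ≡ 9·14 = 126 ≡ 1 (mod 25).
Check: 14·1 = 14 = 0·25 + 14.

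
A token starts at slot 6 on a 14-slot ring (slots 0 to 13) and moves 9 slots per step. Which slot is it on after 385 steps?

385·9 = 3465.
Dividing 3465 by 14 gives quotient 247 and remainder 7.
(6 + 7) mod 14 = 13.

13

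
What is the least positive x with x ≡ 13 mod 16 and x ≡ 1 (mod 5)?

x ≡ 1 (mod 5) gives x ∈ {1, 6, 11, 16, 21, 26, 31, 36, …}.
The first of these with x mod 16 = 13 is 61.

61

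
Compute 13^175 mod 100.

57

Square-and-reduce mod 100: 13^1≡13, 13^2≡69, 13^4≡61, 13^8≡21, 13^16≡41, 13^32≡81, 13^64≡61, 13^128≡21.
175 = 1 + 2 + 4 + 8 + 32 + 128, so 13^175 ≡ 13·69·61·21·81·21 ≡ 57 (mod 100).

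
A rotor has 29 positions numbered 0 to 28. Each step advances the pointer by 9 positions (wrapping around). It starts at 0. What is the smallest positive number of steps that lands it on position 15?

21

9⁻¹ ≡ 13 (mod 29) because 9·13 = 117 = 4·29 + 1.
Multiplying both sides by 13: x ≡ 13·15 = 195 ≡ 21 (mod 29).
Check: 9·21 = 189 = 6·29 + 15.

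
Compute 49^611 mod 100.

49

By repeated squaring mod 100: 49^1≡49, 49^2≡1, 49^4≡1, 49^8≡1, 49^16≡1, 49^32≡1, 49^64≡1, 49^128≡1, 49^256≡1, 49^512≡1.
611 = 1 + 2 + 32 + 64 + 512, so 49^611 ≡ 49·1·1·1·1 ≡ 49 (mod 100).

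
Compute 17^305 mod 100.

57

Square-and-reduce mod 100: 17^1≡17, 17^2≡89, 17^4≡21, 17^8≡41, 17^16≡81, 17^32≡61, 17^64≡21, 17^128≡41, 17^256≡81.
Since 305 = 1 + 16 + 32 + 256 in binary, 17^305 ≡ 17·81·61·81 ≡ 57 (mod 100).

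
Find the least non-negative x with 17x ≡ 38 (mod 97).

The inverse of 17 mod 97 is 40 (since 17·40 = 680 ≡ 1).
So x ≡ 40·38 = 1520 ≡ 65 (mod 97).

65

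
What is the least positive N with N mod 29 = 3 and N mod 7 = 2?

x ≡ 2 (mod 7) gives x ∈ {2, 9, 16, 23, 30, 37, 44, 51, …}.
The first of these with x mod 29 = 3 is 177.

177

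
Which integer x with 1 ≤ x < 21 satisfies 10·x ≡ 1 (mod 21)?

19

21 = 2·10 + 1
10 = 10·1 + 0
Back-substituting gives 10·19 ≡ 1 (mod 21).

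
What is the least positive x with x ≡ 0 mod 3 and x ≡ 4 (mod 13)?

Since 13·1 ≡ 1 (mod 3), take x = 4 + 13·((0−4)·1 mod 3) = 4 + 13·2 = 30.
Check: 30 mod 3 = 0, 30 mod 13 = 4.

30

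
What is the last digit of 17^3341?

7

The units digit of 17^n cycles with period 4: 7, 9, 3, 1, …
3341 mod 4 = 1, so the last digit matches 7^1 = 7.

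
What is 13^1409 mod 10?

3

The units digit of 13^n cycles with period 4: 3, 9, 7, 1, …
1409 mod 4 = 1, so the last digit matches 3^1 = 3.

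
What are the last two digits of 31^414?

Square-and-reduce mod 100: 31^1≡31, 31^2≡61, 31^4≡21, 31^8≡41, 31^16≡81, 31^32≡61, 31^64≡21, 31^128≡41, 31^256≡81.
Since 414 = 2 + 4 + 8 + 16 + 128 + 256 in binary, 31^414 ≡ 61·21·41·81·41·81 ≡ 21 (mod 100).

21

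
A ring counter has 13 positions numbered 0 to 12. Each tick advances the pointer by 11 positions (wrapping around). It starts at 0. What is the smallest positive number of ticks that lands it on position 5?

The inverse of 11 mod 13 is 6 (since 11·6 = 66 ≡ 1).
Multiplying both sides by 6: x ≡ 6·5 = 30 ≡ 4 (mod 13).

4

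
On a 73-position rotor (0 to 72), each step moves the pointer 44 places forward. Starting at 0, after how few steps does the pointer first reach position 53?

The inverse of 44 mod 73 is 5 (since 44·5 = 220 ≡ 1).
So x ≡ 5·53 = 265 ≡ 46 (mod 73).

46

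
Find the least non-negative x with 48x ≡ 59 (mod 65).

48⁻¹ ≡ 42 (mod 65) because 48·42 = 2016 = 31·65 + 1.
So x ≡ 42·59 = 2478 ≡ 8 (mod 65).

8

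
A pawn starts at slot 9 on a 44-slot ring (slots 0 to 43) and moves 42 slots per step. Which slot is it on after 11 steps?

31

11·42 = 462.
462 mod 44 = 22 (since 10·44 = 440).
(9 + 22) mod 44 = 31.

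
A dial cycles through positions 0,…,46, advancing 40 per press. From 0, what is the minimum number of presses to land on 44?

The inverse of 40 mod 47 is 20 (since 40·20 = 800 ≡ 1).
Multiplying both sides by 20: x ≡ 20·44 = 880 ≡ 34 (mod 47).

34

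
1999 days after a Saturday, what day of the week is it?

Wednesday

1999 = 285·7 + 4, so 1999 mod 7 = 4.
Saturday + 4 days → Wednesday.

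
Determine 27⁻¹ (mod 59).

59 = 2·27 + 5
27 = 5·5 + 2
5 = 2·2 + 1
2 = 2·1 + 0
Back-substituting gives 27·35 ≡ 1 (mod 59).

35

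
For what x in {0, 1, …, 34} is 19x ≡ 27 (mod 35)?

18

19⁻¹ ≡ 24 (mod 35) because 19·24 = 456 = 13·35 + 1.
So x ≡ 24·27 = 648 ≡ 18 (mod 35).
Check: 19·18 = 342 = 9·35 + 27.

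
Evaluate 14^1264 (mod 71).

5

By repeated squaring mod 71: 14^1≡14, 14^2≡54, 14^4≡5, 14^8≡25, 14^16≡57, 14^32≡54, 14^64≡5, 14^128≡25, 14^256≡57, 14^512≡54, 14^1024≡5.
1264 = 16 + 32 + 64 + 128 + 1024, so 14^1264 ≡ 57·54·5·25·5 ≡ 5 (mod 71).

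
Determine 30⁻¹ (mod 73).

73 = 2·30 + 13
30 = 2·13 + 4
13 = 3·4 + 1
4 = 4·1 + 0
Back-substituting gives 30·56 ≡ 1 (mod 73).

56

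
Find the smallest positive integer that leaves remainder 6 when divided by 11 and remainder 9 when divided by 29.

270

x ≡ 6 (mod 11) gives x ∈ {6, 17, 28, 39, 50, 61, 72, 83, …}.
The first of these with x mod 29 = 9 is 270.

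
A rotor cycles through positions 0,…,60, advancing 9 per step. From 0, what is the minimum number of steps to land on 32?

The inverse of 9 mod 61 is 34 (since 9·34 = 306 ≡ 1).
Multiplying both sides by 34: x ≡ 34·32 = 1088 ≡ 51 (mod 61).
Check: 9·51 = 459 = 7·61 + 32.

51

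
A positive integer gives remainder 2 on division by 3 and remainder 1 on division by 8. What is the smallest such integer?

17

x ≡ 2 (mod 3) gives x ∈ {2, 5, 8, 11, 14, 17}.
The first of these with x mod 8 = 1 is 17.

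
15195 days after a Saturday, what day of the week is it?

Dividing 15195 by 7 gives quotient 2170 and remainder 5.
Saturday + 5 days → Thursday.

Thursday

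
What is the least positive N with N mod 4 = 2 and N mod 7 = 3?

x ≡ 2 (mod 4) gives x ∈ {2, 6, 10}.
The first of these with x mod 7 = 3 is 10.

10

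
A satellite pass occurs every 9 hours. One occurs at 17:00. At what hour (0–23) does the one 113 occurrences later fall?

2

113·9 = 1017.
1017 mod 24 = 9 (since 42·24 = 1008).
(17 + 9) mod 24 = 2.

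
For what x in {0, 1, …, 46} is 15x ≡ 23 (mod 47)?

The inverse of 15 mod 47 is 22 (since 15·22 = 330 ≡ 1).
Multiplying both sides by 22: x ≡ 22·23 = 506 ≡ 36 (mod 47).

36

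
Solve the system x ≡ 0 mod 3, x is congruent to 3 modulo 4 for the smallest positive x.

x ≡ 0 (mod 3) gives x ∈ {0, 3}.
The first of these with x mod 4 = 3 is 3.

3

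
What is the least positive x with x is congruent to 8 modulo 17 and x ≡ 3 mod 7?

Since 7·5 ≡ 1 (mod 17), take x = 3 + 7·((8−3)·5 mod 17) = 3 + 7·8 = 59.
Check: 59 mod 17 = 8, 59 mod 7 = 3.

59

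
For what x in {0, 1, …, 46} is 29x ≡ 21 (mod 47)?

The inverse of 29 mod 47 is 13 (since 29·13 = 377 ≡ 1).
So x ≡ 13·21 = 273 ≡ 38 (mod 47).

38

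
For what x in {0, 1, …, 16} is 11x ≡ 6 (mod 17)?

The inverse of 11 mod 17 is 14 (since 11·14 = 154 ≡ 1).
Multiplying both sides by 14: x ≡ 14·6 = 84 ≡ 16 (mod 17).
Check: 11·16 = 176 = 10·17 + 6.

16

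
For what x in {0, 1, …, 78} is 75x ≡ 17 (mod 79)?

55

75⁻¹ ≡ 59 (mod 79) because 75·59 = 4425 = 56·79 + 1.
Multiplying both sides by 59: x ≡ 59·17 = 1003 ≡ 55 (mod 79).
Check: 75·55 = 4125 = 52·79 + 17.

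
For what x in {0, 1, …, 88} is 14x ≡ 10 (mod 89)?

77

14⁻¹ ≡ 70 (mod 89) because 14·70 = 980 = 11·89 + 1.
Multiplying both sides by 70: x ≡ 70·10 = 700 ≡ 77 (mod 89).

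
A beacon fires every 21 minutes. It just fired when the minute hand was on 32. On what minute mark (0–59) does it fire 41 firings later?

53

41·21 = 861.
861 mod 60 = 21 (since 14·60 = 840).
(32 + 21) mod 60 = 53.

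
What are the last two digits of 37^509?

77

Square-and-reduce mod 100: 37^1≡37, 37^2≡69, 37^4≡61, 37^8≡21, 37^16≡41, 37^32≡81, 37^64≡61, 37^128≡21, 37^256≡41.
Since 509 = 1 + 4 + 8 + 16 + 32 + 64 + 128 + 256 in binary, 37^509 ≡ 37·61·21·41·81·61·21·41 ≡ 77 (mod 100).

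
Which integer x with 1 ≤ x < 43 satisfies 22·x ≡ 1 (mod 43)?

2

22·2 = 44 = 1·43 + 1, so 22⁻¹ ≡ 2 (mod 43).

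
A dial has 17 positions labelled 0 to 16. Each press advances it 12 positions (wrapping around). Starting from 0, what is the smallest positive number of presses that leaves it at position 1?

12·10 = 120 = 7·17 + 1, so 12⁻¹ ≡ 10 (mod 17).

10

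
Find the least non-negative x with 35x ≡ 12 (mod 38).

The inverse of 35 mod 38 is 25 (since 35·25 = 875 ≡ 1).
So x ≡ 25·12 = 300 ≡ 34 (mod 38).

34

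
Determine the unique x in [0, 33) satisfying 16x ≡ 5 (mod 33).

The inverse of 16 mod 33 is 31 (since 16·31 = 496 ≡ 1).
Multiplying both sides by 31: x ≡ 31·5 = 155 ≡ 23 (mod 33).

23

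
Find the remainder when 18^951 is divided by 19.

Successive squares of 18 mod 19: 18^1≡18, 18^2≡1, 18^4≡1, 18^8≡1, 18^16≡1, 18^32≡1, 18^64≡1, 18^128≡1, 18^256≡1, 18^512≡1.
951 = 1 + 2 + 4 + 16 + 32 + 128 + 256 + 512, so 18^951 ≡ 18·1·1·1·1·1·1·1 ≡ 18 (mod 19).

18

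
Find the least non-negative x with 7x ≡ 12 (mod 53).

7⁻¹ ≡ 38 (mod 53) because 7·38 = 266 = 5·53 + 1.
So x ≡ 38·12 = 456 ≡ 32 (mod 53).

32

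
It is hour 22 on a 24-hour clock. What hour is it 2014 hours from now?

20

2014 mod 24 = 22 (since 83·24 = 1992).
(22 + 22) mod 24 = 20.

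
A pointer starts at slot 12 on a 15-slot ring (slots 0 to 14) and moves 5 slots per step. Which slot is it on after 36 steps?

12

36·5 = 180.
Dividing 180 by 15 gives quotient 12 and remainder 0.
(12 + 0) mod 15 = 12.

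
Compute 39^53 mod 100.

19

By repeated squaring mod 100: 39^1≡39, 39^2≡21, 39^4≡41, 39^8≡81, 39^16≡61, 39^32≡21.
53 = 1 + 4 + 16 + 32, so 39^53 ≡ 39·41·61·21 ≡ 19 (mod 100).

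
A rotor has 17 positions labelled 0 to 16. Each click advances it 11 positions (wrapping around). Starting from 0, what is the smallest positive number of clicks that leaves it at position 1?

14

11·14 = 154 = 9·17 + 1, so 11⁻¹ ≡ 14 (mod 17).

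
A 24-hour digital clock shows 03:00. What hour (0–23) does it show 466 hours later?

466 − 19·24 = 10, so 466 ≡ 10 (mod 24).
(3 + 10) mod 24 = 13.

13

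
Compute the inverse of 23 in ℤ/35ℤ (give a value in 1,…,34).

23·32 = 736 = 21·35 + 1, so 23⁻¹ ≡ 32 (mod 35).

32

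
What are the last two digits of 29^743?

89

Successive squares of 29 mod 100: 29^1≡29, 29^2≡41, 29^4≡81, 29^8≡61, 29^16≡21, 29^32≡41, 29^64≡81, 29^128≡61, 29^256≡21, 29^512≡41.
Since 743 = 1 + 2 + 4 + 32 + 64 + 128 + 512 in binary, 29^743 ≡ 29·41·81·41·81·61·41 ≡ 89 (mod 100).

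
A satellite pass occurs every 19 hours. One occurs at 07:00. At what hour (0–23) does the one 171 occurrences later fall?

171·19 = 3249.
3249 = 135·24 + 9, so 3249 mod 24 = 9.
(7 + 9) mod 24 = 16.

16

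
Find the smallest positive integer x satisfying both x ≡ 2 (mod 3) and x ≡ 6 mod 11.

17

x ≡ 2 (mod 3) gives x ∈ {2, 5, 8, 11, 14, 17}.
The first of these with x mod 11 = 6 is 17.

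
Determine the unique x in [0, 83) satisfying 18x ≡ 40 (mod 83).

76

18⁻¹ ≡ 60 (mod 83) because 18·60 = 1080 = 13·83 + 1.
So x ≡ 60·40 = 2400 ≡ 76 (mod 83).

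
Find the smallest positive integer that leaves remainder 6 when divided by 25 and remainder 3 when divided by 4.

Since 4·19 ≡ 1 (mod 25), take x = 3 + 4·((6−3)·19 mod 25) = 3 + 4·7 = 31.
Check: 31 mod 25 = 6, 31 mod 4 = 3.

31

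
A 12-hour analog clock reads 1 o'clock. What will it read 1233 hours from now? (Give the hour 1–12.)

1233 mod 12 = 9 (since 102·12 = 1224).
1 + 9 → 10 on a 12-hour dial.

10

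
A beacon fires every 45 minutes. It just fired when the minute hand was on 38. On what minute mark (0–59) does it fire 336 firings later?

38

336·45 = 15120.
15120 − 252·60 = 0, so 15120 ≡ 0 (mod 60).
(38 + 0) mod 60 = 38.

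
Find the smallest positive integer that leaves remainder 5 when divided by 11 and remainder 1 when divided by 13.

27

x ≡ 5 (mod 11) gives x ∈ {5, 16, 27}.
The first of these with x mod 13 = 1 is 27.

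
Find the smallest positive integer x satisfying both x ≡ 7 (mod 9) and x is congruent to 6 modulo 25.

Since 25·4 ≡ 1 (mod 9), take x = 6 + 25·((7−6)·4 mod 9) = 6 + 25·4 = 106.
Check: 106 mod 9 = 7, 106 mod 25 = 6.

106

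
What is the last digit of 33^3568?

1

Powers of 3 mod 10 repeat with period 4: 3, 9, 7, 1.
3568 leaves remainder 0 on division by 4, so 33^3568 ends in 1.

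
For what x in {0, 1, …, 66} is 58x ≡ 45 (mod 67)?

The inverse of 58 mod 67 is 52 (since 58·52 = 3016 ≡ 1).
Multiplying both sides by 52: x ≡ 52·45 = 2340 ≡ 62 (mod 67).
Check: 58·62 = 3596 = 53·67 + 45.

62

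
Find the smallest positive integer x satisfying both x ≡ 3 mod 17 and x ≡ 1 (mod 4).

Since 4·13 ≡ 1 (mod 17), take x = 1 + 4·((3−1)·13 mod 17) = 1 + 4·9 = 37.
Check: 37 mod 17 = 3, 37 mod 4 = 1.

37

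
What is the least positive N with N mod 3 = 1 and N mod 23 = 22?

22

Since 23·2 ≡ 1 (mod 3), take x = 22 + 23·((1−22)·2 mod 3) = 22 + 23·0 = 22.
Check: 22 mod 3 = 1, 22 mod 23 = 22.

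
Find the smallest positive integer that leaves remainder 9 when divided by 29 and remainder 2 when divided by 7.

Since 7·25 ≡ 1 (mod 29), take x = 2 + 7·((9−2)·25 mod 29) = 2 + 7·1 = 9.
Check: 9 mod 29 = 9, 9 mod 7 = 2.

9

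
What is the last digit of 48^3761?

Last digits of 8^n: 8, 4, 2, 6 (period 4).
3761 mod 4 = 1, so the last digit matches 8^1 = 8.

8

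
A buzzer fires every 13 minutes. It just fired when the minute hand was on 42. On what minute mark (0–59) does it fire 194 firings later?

44

194·13 = 2522.
2522 = 42·60 + 2, so 2522 mod 60 = 2.
(42 + 2) mod 60 = 44.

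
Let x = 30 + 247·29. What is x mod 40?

33

247·29 = 7163.
7163 mod 40 = 3 (since 179·40 = 7160).
(30 + 3) mod 40 = 33.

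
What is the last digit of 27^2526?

Last digits of 7^n: 7, 9, 3, 1 (period 4).
2526 mod 4 = 2, so the last digit matches 7^2 = 9.

9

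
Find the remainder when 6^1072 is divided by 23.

2

By repeated squaring mod 23: 6^1≡6, 6^2≡13, 6^4≡8, 6^8≡18, 6^16≡2, 6^32≡4, 6^64≡16, 6^128≡3, 6^256≡9, 6^512≡12, 6^1024≡6.
Since 1072 = 16 + 32 + 1024 in binary, 6^1072 ≡ 2·4·6 ≡ 2 (mod 23).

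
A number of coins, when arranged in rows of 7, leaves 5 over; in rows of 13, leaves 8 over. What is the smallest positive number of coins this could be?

x ≡ 5 (mod 7) gives x ∈ {5, 12, 19, 26, 33, 40, 47}.
The first of these with x mod 13 = 8 is 47.

47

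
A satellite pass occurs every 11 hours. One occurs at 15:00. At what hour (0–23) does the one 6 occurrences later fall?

6·11 = 66.
Dividing 66 by 24 gives quotient 2 and remainder 18.
(15 + 18) mod 24 = 9.

9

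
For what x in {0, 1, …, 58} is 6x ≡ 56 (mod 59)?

The inverse of 6 mod 59 is 10 (since 6·10 = 60 ≡ 1).
Multiplying both sides by 10: x ≡ 10·56 = 560 ≡ 29 (mod 59).
Check: 6·29 = 174 = 2·59 + 56.

29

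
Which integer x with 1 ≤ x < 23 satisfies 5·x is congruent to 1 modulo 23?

23 = 4·5 + 3
5 = 1·3 + 2
3 = 1·2 + 1
2 = 2·1 + 0
Back-substituting gives 5·14 ≡ 1 (mod 23).

14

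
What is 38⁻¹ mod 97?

38·23 = 874 = 9·97 + 1, so 38⁻¹ ≡ 23 (mod 97).

23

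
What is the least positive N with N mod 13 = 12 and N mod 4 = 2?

38

Since 4·10 ≡ 1 (mod 13), take x = 2 + 4·((12−2)·10 mod 13) = 2 + 4·9 = 38.
Check: 38 mod 13 = 12, 38 mod 4 = 2.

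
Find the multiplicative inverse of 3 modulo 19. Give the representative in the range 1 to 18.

3·13 = 39 = 2·19 + 1, so 3⁻¹ ≡ 13 (mod 19).

13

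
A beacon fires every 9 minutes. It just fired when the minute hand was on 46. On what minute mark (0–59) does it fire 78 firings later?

78·9 = 702.
702 = 11·60 + 42, so 702 mod 60 = 42.
(46 + 42) mod 60 = 28.

28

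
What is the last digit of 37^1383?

Last digits of 7^n: 7, 9, 3, 1 (period 4).
1383 mod 4 = 3, so the last digit matches 7^3 = 3.

3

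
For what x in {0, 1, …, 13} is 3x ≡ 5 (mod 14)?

11

3⁻¹ ≡ 5 (mod 14) because 3·5 = 15 = 1·14 + 1.
Multiplying both sides by 5: x ≡ 5·5 = 25 ≡ 11 (mod 14).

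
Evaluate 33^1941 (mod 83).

77

Square-and-reduce mod 83: 33^1≡33, 33^2≡10, 33^4≡17, 33^8≡40, 33^16≡23, 33^32≡31, 33^64≡48, 33^128≡63, 33^256≡68, 33^512≡59, 33^1024≡78.
Since 1941 = 1 + 4 + 16 + 128 + 256 + 512 + 1024 in binary, 33^1941 ≡ 33·17·23·63·68·59·78 ≡ 77 (mod 83).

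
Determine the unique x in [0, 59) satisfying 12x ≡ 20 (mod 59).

41

The inverse of 12 mod 59 is 5 (since 12·5 = 60 ≡ 1).
Multiplying both sides by 5: x ≡ 5·20 = 100 ≡ 41 (mod 59).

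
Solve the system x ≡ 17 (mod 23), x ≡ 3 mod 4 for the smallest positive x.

63

Since 4·6 ≡ 1 (mod 23), take x = 3 + 4·((17−3)·6 mod 23) = 3 + 4·15 = 63.
Check: 63 mod 23 = 17, 63 mod 4 = 3.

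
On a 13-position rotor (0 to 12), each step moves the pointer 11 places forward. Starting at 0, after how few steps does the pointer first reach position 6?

10

The inverse of 11 mod 13 is 6 (since 11·6 = 66 ≡ 1).
Multiplying both sides by 6: x ≡ 6·6 = 36 ≡ 10 (mod 13).
Check: 11·10 = 110 = 8·13 + 6.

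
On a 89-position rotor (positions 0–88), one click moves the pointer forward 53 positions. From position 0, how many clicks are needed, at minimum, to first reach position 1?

53·42 = 2226 = 25·89 + 1, so 53⁻¹ ≡ 42 (mod 89).

42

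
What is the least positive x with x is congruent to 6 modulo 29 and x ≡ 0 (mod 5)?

35

Since 5·6 ≡ 1 (mod 29), take x = 0 + 5·((6−0)·6 mod 29) = 0 + 5·7 = 35.
Check: 35 mod 29 = 6, 35 mod 5 = 0.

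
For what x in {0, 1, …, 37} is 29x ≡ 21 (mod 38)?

The inverse of 29 mod 38 is 21 (since 29·21 = 609 ≡ 1).
So x ≡ 21·21 = 441 ≡ 23 (mod 38).
Check: 29·23 = 667 = 17·38 + 21.

23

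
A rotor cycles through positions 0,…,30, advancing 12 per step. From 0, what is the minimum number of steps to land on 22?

7

12⁻¹ ≡ 13 (mod 31) because 12·13 = 156 = 5·31 + 1.
Multiplying both sides by 13: x ≡ 13·22 = 286 ≡ 7 (mod 31).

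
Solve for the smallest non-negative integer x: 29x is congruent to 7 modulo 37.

29⁻¹ ≡ 23 (mod 37) because 29·23 = 667 = 18·37 + 1.
So x ≡ 23·7 = 161 ≡ 13 (mod 37).

13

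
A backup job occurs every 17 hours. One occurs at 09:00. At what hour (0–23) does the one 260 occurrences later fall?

13

260·17 = 4420.
4420 mod 24 = 4 (since 184·24 = 4416).
(9 + 4) mod 24 = 13.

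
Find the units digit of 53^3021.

Powers of 3 mod 10 repeat with period 4: 3, 9, 7, 1.
3021 mod 4 = 1, so the last digit matches 3^1 = 3.

3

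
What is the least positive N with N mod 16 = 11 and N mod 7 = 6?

x ≡ 6 (mod 7) gives x ∈ {6, 13, 20, 27}.
The first of these with x mod 16 = 11 is 27.

27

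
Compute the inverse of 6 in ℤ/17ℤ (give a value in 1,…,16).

3

17 = 2·6 + 5
6 = 1·5 + 1
5 = 5·1 + 0
Back-substituting gives 6·3 ≡ 1 (mod 17).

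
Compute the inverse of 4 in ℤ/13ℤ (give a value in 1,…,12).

10

4·10 = 40 = 3·13 + 1, so 4⁻¹ ≡ 10 (mod 13).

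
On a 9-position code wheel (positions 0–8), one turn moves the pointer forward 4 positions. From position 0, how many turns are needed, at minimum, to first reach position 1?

9 = 2·4 + 1
4 = 4·1 + 0
Back-substituting gives 4·7 ≡ 1 (mod 9).

7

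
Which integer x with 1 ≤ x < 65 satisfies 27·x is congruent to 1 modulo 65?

65 = 2·27 + 11
27 = 2·11 + 5
11 = 2·5 + 1
5 = 5·1 + 0
Back-substituting gives 27·53 ≡ 1 (mod 65).

53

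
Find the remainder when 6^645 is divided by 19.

By repeated squaring mod 19: 6^1≡6, 6^2≡17, 6^4≡4, 6^8≡16, 6^16≡9, 6^32≡5, 6^64≡6, 6^128≡17, 6^256≡4, 6^512≡16.
645 = 1 + 4 + 128 + 512, so 6^645 ≡ 6·4·17·16 ≡ 11 (mod 19).

11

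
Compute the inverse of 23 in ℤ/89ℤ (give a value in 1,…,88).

31

89 = 3·23 + 20
23 = 1·20 + 3
20 = 6·3 + 2
3 = 1·2 + 1
2 = 2·1 + 0
Back-substituting gives 23·31 ≡ 1 (mod 89).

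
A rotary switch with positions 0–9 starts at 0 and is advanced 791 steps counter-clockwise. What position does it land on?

9

791 − 79·10 = 1, so 791 ≡ 1 (mod 10).
(0 − 1) mod 10 = 9.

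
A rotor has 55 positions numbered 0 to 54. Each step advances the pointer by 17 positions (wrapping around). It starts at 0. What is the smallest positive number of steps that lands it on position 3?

The inverse of 17 mod 55 is 13 (since 17·13 = 221 ≡ 1).
Multiplying both sides by 13: x ≡ 13·3 = 39 ≡ 39 (mod 55).

39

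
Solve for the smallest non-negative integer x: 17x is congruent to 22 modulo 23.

4

17⁻¹ ≡ 19 (mod 23) because 17·19 = 323 = 14·23 + 1.
So x ≡ 19·22 = 418 ≡ 4 (mod 23).
Check: 17·4 = 68 = 2·23 + 22.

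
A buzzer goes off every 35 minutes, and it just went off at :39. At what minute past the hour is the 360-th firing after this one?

39

360·35 = 12600.
Dividing 12600 by 60 gives quotient 210 and remainder 0.
(39 + 0) mod 60 = 39.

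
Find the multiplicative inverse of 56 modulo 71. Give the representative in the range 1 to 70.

71 = 1·56 + 15
56 = 3·15 + 11
15 = 1·11 + 4
11 = 2·4 + 3
4 = 1·3 + 1
3 = 3·1 + 0
Back-substituting gives 56·52 ≡ 1 (mod 71).

52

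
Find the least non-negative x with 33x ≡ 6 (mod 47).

The inverse of 33 mod 47 is 10 (since 33·10 = 330 ≡ 1).
So x ≡ 10·6 = 60 ≡ 13 (mod 47).

13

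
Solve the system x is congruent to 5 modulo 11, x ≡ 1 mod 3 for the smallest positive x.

x ≡ 1 (mod 3) gives x ∈ {1, 4, 7, 10, 13, 16}.
The first of these with x mod 11 = 5 is 16.

16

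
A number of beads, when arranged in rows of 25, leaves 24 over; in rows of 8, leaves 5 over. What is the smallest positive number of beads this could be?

149

x ≡ 5 (mod 8) gives x ∈ {5, 13, 21, 29, 37, 45, 53, 61, …}.
The first of these with x mod 25 = 24 is 149.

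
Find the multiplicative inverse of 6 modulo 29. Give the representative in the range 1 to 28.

6·5 = 30 = 1·29 + 1, so 6⁻¹ ≡ 5 (mod 29).

5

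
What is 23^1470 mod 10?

Last digits of 3^n: 3, 9, 7, 1 (period 4).
1470 leaves remainder 2 on division by 4, so 23^1470 ends in 9.

9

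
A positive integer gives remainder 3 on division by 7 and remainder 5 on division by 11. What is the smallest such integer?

38

x ≡ 3 (mod 7) gives x ∈ {3, 10, 17, 24, 31, 38}.
The first of these with x mod 11 = 5 is 38.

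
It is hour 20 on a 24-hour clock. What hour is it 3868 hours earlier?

16

Dividing 3868 by 24 gives quotient 161 and remainder 4.
(20 − 4) mod 24 = 16.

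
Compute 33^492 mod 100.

61

By repeated squaring mod 100: 33^1≡33, 33^2≡89, 33^4≡21, 33^8≡41, 33^16≡81, 33^32≡61, 33^64≡21, 33^128≡41, 33^256≡81.
Since 492 = 4 + 8 + 32 + 64 + 128 + 256 in binary, 33^492 ≡ 21·41·61·21·41·81 ≡ 61 (mod 100).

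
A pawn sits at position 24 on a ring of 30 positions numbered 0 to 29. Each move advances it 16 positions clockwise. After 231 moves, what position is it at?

231·16 = 3696.
3696 mod 30 = 6 (since 123·30 = 3690).
(24 + 6) mod 30 = 0.

0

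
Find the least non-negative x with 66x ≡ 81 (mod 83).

5

66⁻¹ ≡ 39 (mod 83) because 66·39 = 2574 = 31·83 + 1.
Multiplying both sides by 39: x ≡ 39·81 = 3159 ≡ 5 (mod 83).
Check: 66·5 = 330 = 3·83 + 81.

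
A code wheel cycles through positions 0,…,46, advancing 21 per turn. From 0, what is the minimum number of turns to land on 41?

40

The inverse of 21 mod 47 is 9 (since 21·9 = 189 ≡ 1).
So x ≡ 9·41 = 369 ≡ 40 (mod 47).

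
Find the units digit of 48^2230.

The units digit of 48^n cycles with period 4: 8, 4, 2, 6, …
2230 mod 4 = 2, so the last digit matches 8^2 = 4.

4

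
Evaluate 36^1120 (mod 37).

1

By repeated squaring mod 37: 36^1≡36, 36^2≡1, 36^4≡1, 36^8≡1, 36^16≡1, 36^32≡1, 36^64≡1, 36^128≡1, 36^256≡1, 36^512≡1, 36^1024≡1.
Since 1120 = 32 + 64 + 1024 in binary, 36^1120 ≡ 1·1·1 ≡ 1 (mod 37).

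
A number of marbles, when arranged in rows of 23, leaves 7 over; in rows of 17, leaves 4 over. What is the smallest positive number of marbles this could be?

191

x ≡ 4 (mod 17) gives x ∈ {4, 21, 38, 55, 72, 89, 106, 123, …}.
The first of these with x mod 23 = 7 is 191.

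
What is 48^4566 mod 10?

The units digit of 48^n cycles with period 4: 8, 4, 2, 6, …
4566 mod 4 = 2, so the last digit matches 8^2 = 4.

4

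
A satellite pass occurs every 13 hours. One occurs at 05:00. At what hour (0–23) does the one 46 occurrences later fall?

3

46·13 = 598.
598 = 24·24 + 22, so 598 mod 24 = 22.
(5 + 22) mod 24 = 3.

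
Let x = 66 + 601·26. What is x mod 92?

601·26 = 15626.
Dividing 15626 by 92 gives quotient 169 and remainder 78.
(66 + 78) mod 92 = 52.

52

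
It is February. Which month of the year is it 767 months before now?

March

767 mod 12 = 11 (since 63·12 = 756).
February − 11 months → March.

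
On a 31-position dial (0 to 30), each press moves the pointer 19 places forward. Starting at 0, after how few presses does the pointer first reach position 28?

8

The inverse of 19 mod 31 is 18 (since 19·18 = 342 ≡ 1).
So x ≡ 18·28 = 504 ≡ 8 (mod 31).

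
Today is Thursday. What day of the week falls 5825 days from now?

Friday

5825 = 832·7 + 1, so 5825 mod 7 = 1.
Thursday + 1 day → Friday.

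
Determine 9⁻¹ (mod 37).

33

37 = 4·9 + 1
9 = 9·1 + 0
Back-substituting gives 9·33 ≡ 1 (mod 37).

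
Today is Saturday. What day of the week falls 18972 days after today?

Monday

18972 = 2710·7 + 2, so 18972 mod 7 = 2.
Saturday + 2 days → Monday.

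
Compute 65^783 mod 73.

Successive squares of 65 mod 73: 65^1≡65, 65^2≡64, 65^4≡8, 65^8≡64, 65^16≡8, 65^32≡64, 65^64≡8, 65^128≡64, 65^256≡8, 65^512≡64.
Since 783 = 1 + 2 + 4 + 8 + 256 + 512 in binary, 65^783 ≡ 65·64·8·64·8·64 ≡ 72 (mod 73).

72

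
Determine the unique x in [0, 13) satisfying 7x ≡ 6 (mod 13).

The inverse of 7 mod 13 is 2 (since 7·2 = 14 ≡ 1).
Multiplying both sides by 2: x ≡ 2·6 = 12 ≡ 12 (mod 13).
Check: 7·12 = 84 = 6·13 + 6.

12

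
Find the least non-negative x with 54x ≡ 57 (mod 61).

54⁻¹ ≡ 26 (mod 61) because 54·26 = 1404 = 23·61 + 1.
So x ≡ 26·57 = 1482 ≡ 18 (mod 61).

18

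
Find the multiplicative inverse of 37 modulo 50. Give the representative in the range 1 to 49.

23

37·23 = 851 = 17·50 + 1, so 37⁻¹ ≡ 23 (mod 50).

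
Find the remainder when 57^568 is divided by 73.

16

Square-and-reduce mod 73: 57^1≡57, 57^2≡37, 57^4≡55, 57^8≡32, 57^16≡2, 57^32≡4, 57^64≡16, 57^128≡37, 57^256≡55, 57^512≡32.
Since 568 = 8 + 16 + 32 + 512 in binary, 57^568 ≡ 32·2·4·32 ≡ 16 (mod 73).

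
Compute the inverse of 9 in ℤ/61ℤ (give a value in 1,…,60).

61 = 6·9 + 7
9 = 1·7 + 2
7 = 3·2 + 1
2 = 2·1 + 0
Back-substituting gives 9·34 ≡ 1 (mod 61).

34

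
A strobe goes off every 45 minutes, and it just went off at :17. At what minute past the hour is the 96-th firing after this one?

17

96·45 = 4320.
4320 mod 60 = 0 (since 72·60 = 4320).
(17 + 0) mod 60 = 17.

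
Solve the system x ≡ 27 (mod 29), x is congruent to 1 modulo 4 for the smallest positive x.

85

x ≡ 1 (mod 4) gives x ∈ {1, 5, 9, 13, 17, 21, 25, 29, …}.
The first of these with x mod 29 = 27 is 85.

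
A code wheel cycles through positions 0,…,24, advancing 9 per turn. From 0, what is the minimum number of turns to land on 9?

1

The inverse of 9 mod 25 is 14 (since 9·14 = 126 ≡ 1).
So x ≡ 14·9 = 126 ≡ 1 (mod 25).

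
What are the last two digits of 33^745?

93

Successive squares of 33 mod 100: 33^1≡33, 33^2≡89, 33^4≡21, 33^8≡41, 33^16≡81, 33^32≡61, 33^64≡21, 33^128≡41, 33^256≡81, 33^512≡61.
745 = 1 + 8 + 32 + 64 + 128 + 512, so 33^745 ≡ 33·41·61·21·41·61 ≡ 93 (mod 100).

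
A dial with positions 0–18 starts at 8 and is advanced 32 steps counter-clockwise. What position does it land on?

Dividing 32 by 19 gives quotient 1 and remainder 13.
(8 − 13) mod 19 = 14.

14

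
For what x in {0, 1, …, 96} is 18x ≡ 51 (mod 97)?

19

18⁻¹ ≡ 27 (mod 97) because 18·27 = 486 = 5·97 + 1.
Multiplying both sides by 27: x ≡ 27·51 = 1377 ≡ 19 (mod 97).
Check: 18·19 = 342 = 3·97 + 51.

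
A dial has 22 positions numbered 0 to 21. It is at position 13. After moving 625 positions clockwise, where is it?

0

Dividing 625 by 22 gives quotient 28 and remainder 9.
(13 + 9) mod 22 = 0.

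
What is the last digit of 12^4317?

2

Last digits of 2^n: 2, 4, 8, 6 (period 4).
4317 mod 4 = 1, so the last digit matches 2^1 = 2.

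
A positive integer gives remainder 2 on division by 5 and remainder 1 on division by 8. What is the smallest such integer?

17

x ≡ 2 (mod 5) gives x ∈ {2, 7, 12, 17}.
The first of these with x mod 8 = 1 is 17.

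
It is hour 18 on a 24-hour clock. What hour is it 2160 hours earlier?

2160 mod 24 = 0 (since 90·24 = 2160).
(18 − 0) mod 24 = 18.

18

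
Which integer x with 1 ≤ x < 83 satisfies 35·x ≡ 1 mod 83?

35·19 = 665 = 8·83 + 1, so 35⁻¹ ≡ 19 (mod 83).

19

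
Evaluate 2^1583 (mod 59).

33

Successive squares of 2 mod 59: 2^1≡2, 2^2≡4, 2^4≡16, 2^8≡20, 2^16≡46, 2^32≡51, 2^64≡5, 2^128≡25, 2^256≡35, 2^512≡45, 2^1024≡19.
Since 1583 = 1 + 2 + 4 + 8 + 32 + 512 + 1024 in binary, 2^1583 ≡ 2·4·16·20·51·45·19 ≡ 33 (mod 59).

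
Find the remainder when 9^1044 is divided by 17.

16

Successive squares of 9 mod 17: 9^1≡9, 9^2≡13, 9^4≡16, 9^8≡1, 9^16≡1, 9^32≡1, 9^64≡1, 9^128≡1, 9^256≡1, 9^512≡1, 9^1024≡1.
1044 = 4 + 16 + 1024, so 9^1044 ≡ 16·1·1 ≡ 16 (mod 17).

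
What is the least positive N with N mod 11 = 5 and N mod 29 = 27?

x ≡ 5 (mod 11) gives x ∈ {5, 16, 27}.
The first of these with x mod 29 = 27 is 27.

27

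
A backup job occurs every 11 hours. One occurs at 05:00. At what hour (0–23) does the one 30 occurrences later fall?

23

30·11 = 330.
330 = 13·24 + 18, so 330 mod 24 = 18.
(5 + 18) mod 24 = 23.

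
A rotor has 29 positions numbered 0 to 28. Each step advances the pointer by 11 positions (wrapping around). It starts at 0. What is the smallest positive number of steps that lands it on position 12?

11⁻¹ ≡ 8 (mod 29) because 11·8 = 88 = 3·29 + 1.
So x ≡ 8·12 = 96 ≡ 9 (mod 29).

9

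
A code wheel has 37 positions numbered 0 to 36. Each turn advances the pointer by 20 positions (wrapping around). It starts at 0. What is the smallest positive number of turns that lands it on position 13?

The inverse of 20 mod 37 is 13 (since 20·13 = 260 ≡ 1).
So x ≡ 13·13 = 169 ≡ 21 (mod 37).

21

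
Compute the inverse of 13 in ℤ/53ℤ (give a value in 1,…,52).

13·49 = 637 = 12·53 + 1, so 13⁻¹ ≡ 49 (mod 53).

49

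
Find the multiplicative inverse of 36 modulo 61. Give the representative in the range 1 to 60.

39

61 = 1·36 + 25
36 = 1·25 + 11
25 = 2·11 + 3
11 = 3·3 + 2
3 = 1·2 + 1
2 = 2·1 + 0
Back-substituting gives 36·39 ≡ 1 (mod 61).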